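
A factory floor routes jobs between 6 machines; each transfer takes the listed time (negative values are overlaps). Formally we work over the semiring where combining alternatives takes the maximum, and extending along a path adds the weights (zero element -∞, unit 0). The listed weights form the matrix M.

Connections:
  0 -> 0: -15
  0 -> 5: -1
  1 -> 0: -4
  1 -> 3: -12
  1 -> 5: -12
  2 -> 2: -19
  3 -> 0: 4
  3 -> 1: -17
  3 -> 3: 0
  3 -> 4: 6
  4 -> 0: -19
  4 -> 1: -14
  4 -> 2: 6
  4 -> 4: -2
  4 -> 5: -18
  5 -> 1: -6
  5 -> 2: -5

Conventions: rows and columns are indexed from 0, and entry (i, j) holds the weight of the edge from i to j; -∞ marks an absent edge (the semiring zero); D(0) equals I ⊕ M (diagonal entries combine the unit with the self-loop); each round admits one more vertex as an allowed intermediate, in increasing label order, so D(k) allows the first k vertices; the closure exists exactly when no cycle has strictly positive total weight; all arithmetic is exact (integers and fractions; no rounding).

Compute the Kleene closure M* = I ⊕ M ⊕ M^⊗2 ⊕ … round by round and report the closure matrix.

D(0):
  [0, -∞, -∞, -∞, -∞, -1]
  [-4, 0, -∞, -12, -∞, -12]
  [-∞, -∞, 0, -∞, -∞, -∞]
  [4, -17, -∞, 0, 6, -∞]
  [-19, -14, 6, -∞, 0, -18]
  [-∞, -6, -5, -∞, -∞, 0]
D(1):
  [0, -∞, -∞, -∞, -∞, -1]
  [-4, 0, -∞, -12, -∞, -5]
  [-∞, -∞, 0, -∞, -∞, -∞]
  [4, -17, -∞, 0, 6, 3]
  [-19, -14, 6, -∞, 0, -18]
  [-∞, -6, -5, -∞, -∞, 0]
D(2):
  [0, -∞, -∞, -∞, -∞, -1]
  [-4, 0, -∞, -12, -∞, -5]
  [-∞, -∞, 0, -∞, -∞, -∞]
  [4, -17, -∞, 0, 6, 3]
  [-18, -14, 6, -26, 0, -18]
  [-10, -6, -5, -18, -∞, 0]
D(3):
  [0, -∞, -∞, -∞, -∞, -1]
  [-4, 0, -∞, -12, -∞, -5]
  [-∞, -∞, 0, -∞, -∞, -∞]
  [4, -17, -∞, 0, 6, 3]
  [-18, -14, 6, -26, 0, -18]
  [-10, -6, -5, -18, -∞, 0]
D(4):
  [0, -∞, -∞, -∞, -∞, -1]
  [-4, 0, -∞, -12, -6, -5]
  [-∞, -∞, 0, -∞, -∞, -∞]
  [4, -17, -∞, 0, 6, 3]
  [-18, -14, 6, -26, 0, -18]
  [-10, -6, -5, -18, -12, 0]
D(5):
  [0, -∞, -∞, -∞, -∞, -1]
  [-4, 0, 0, -12, -6, -5]
  [-∞, -∞, 0, -∞, -∞, -∞]
  [4, -8, 12, 0, 6, 3]
  [-18, -14, 6, -26, 0, -18]
  [-10, -6, -5, -18, -12, 0]
D(6):
  [0, -7, -6, -19, -13, -1]
  [-4, 0, 0, -12, -6, -5]
  [-∞, -∞, 0, -∞, -∞, -∞]
  [4, -3, 12, 0, 6, 3]
  [-18, -14, 6, -26, 0, -18]
  [-10, -6, -5, -18, -12, 0]
Answer: M* = [[0, -7, -6, -19, -13, -1], [-4, 0, 0, -12, -6, -5], [-∞, -∞, 0, -∞, -∞, -∞], [4, -3, 12, 0, 6, 3], [-18, -14, 6, -26, 0, -18], [-10, -6, -5, -18, -12, 0]]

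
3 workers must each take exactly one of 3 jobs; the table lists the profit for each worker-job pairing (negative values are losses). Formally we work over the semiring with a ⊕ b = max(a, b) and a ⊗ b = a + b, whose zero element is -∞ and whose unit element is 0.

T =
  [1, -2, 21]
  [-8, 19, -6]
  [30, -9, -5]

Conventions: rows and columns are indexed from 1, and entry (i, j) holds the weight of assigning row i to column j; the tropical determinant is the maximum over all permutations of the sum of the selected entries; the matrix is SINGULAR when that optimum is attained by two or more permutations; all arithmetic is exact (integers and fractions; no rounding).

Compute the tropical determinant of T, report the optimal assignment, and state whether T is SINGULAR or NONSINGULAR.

σ = (1, 2, 3): 1 + 19 + (-5) = 15
σ = (1, 3, 2): 1 + (-6) + (-9) = -14
σ = (2, 1, 3): (-2) + (-8) + (-5) = -15
σ = (2, 3, 1): (-2) + (-6) + 30 = 22
σ = (3, 1, 2): 21 + (-8) + (-9) = 4
σ = (3, 2, 1): 21 + 19 + 30 = 70
Optimal value attained by: σ = (3, 2, 1).
Answer: det⊕(T) = 70; verdict: NONSINGULAR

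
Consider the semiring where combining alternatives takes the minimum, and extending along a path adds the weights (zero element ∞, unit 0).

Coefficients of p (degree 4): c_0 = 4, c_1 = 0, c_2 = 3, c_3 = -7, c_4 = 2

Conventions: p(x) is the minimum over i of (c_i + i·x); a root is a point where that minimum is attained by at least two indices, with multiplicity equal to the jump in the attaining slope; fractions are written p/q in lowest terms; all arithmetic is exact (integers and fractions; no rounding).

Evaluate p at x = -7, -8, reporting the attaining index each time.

p(-7) = min(4+0·(-7)=4, 0+1·(-7)=-7, 3+2·(-7)=-11, -7+3·(-7)=-28, 2+4·(-7)=-26) = -28 (attained by i=3)
p(-8) = min(4+0·(-8)=4, 0+1·(-8)=-8, 3+2·(-8)=-13, -7+3·(-8)=-31, 2+4·(-8)=-30) = -31 (attained by i=3)
Answer: p(-7) = -28; p(-8) = -31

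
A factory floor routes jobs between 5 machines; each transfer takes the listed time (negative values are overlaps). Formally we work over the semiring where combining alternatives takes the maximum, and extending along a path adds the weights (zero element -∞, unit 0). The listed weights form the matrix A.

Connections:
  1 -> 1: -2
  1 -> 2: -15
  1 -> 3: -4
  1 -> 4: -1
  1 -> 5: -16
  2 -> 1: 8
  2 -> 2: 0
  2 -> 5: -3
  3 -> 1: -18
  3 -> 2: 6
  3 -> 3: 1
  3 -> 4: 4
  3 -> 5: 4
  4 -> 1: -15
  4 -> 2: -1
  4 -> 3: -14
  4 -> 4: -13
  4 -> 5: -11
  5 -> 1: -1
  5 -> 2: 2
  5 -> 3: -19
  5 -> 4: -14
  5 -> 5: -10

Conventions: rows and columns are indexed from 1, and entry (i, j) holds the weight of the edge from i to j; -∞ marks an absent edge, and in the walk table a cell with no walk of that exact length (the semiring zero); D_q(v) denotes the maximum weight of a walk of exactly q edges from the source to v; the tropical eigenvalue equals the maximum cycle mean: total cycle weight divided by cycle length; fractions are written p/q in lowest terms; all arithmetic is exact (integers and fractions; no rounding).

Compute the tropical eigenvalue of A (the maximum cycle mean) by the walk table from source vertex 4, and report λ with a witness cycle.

q=0: [-∞, -∞, -∞, 0, -∞]
q=1: [-15, -1, -14, -13, -11]
q=2: [7, -1, -13, -10, -4]
q=3: [7, -1, 3, 6, -4]
q=4: [7, 9, 4, 7, 7]
q=5: [17, 10, 5, 8, 8]
Optimal cycle mean attained by: cycle 1->3->2->1, total (-4) + 6 + 8, length 3.
Answer: λ = 10/3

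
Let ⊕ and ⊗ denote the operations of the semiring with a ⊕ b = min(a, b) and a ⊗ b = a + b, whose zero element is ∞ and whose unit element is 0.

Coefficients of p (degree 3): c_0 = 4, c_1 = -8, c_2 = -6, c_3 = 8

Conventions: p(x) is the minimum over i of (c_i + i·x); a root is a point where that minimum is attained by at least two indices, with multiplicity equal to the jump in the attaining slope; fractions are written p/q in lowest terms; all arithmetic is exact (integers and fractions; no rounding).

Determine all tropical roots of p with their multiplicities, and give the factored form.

hull edge (i=0, c=4) to (i=1, c=-8): slope -12, span 1
hull edge (i=1, c=-8) to (i=2, c=-6): slope 2, span 1
hull edge (i=2, c=-6) to (i=3, c=8): slope 14, span 1
Factored form: p(x) = 8 ⊗ (x ⊕ (-14)) ⊗ (x ⊕ (-2)) ⊗ (x ⊕ 12)
Answer: roots = -14 (mult 1), -2 (mult 1), 12 (mult 1)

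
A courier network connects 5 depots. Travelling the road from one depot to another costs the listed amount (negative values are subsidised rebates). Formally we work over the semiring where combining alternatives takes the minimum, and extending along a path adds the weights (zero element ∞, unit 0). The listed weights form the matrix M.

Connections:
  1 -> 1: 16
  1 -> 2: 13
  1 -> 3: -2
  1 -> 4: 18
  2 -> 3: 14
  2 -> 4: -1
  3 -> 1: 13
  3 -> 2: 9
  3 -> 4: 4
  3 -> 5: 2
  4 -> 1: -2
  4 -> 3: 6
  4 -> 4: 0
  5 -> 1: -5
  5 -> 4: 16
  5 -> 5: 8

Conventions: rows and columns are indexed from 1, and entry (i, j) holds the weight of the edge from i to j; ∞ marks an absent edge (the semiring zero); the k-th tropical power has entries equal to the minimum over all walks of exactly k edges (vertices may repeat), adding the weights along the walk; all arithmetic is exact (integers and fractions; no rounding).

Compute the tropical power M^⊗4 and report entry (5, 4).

M^⊗2:
  [11, 7, 14, 2, 0]
  [-3, 23, 5, -1, 16]
  [-3, 26, 10, 4, 10]
  [-2, 11, -4, 0, 8]
  [3, 8, -7, 13, 16]
M^⊗3:
  [-5, 23, 8, 2, 8]
  [-3, 10, -5, -1, 7]
  [2, 10, -5, 4, 12]
  [-2, 5, -4, 0, -2]
  [6, 2, 1, -3, -5]
M^⊗4:
  [0, 8, -7, 2, 10]
  [-3, 4, -5, -1, -3]
  [2, 4, 0, -1, -3]
  [-7, 5, -4, 0, -2]
  [-10, 10, 3, -3, 3]
Key observation: the optimum is the walk 5->1->3->4->4, with weight (-5) + (-2) + 4 + 0 = -3.
Optimal value attained by: walk 5->1->3->4->4.
Answer: (M^⊗4)[5][4] = -3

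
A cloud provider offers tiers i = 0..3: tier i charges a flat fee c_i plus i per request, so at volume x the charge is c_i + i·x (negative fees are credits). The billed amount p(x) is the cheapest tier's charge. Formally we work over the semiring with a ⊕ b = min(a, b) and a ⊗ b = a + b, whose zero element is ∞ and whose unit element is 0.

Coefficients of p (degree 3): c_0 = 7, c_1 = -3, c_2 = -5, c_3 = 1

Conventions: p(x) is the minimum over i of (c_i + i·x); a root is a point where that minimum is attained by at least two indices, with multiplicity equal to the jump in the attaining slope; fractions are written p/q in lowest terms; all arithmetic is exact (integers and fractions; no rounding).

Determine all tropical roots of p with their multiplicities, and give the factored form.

hull edge (i=0, c=7) to (i=1, c=-3): slope -10, span 1
hull edge (i=1, c=-3) to (i=2, c=-5): slope -2, span 1
hull edge (i=2, c=-5) to (i=3, c=1): slope 6, span 1
Factored form: p(x) = 1 ⊗ (x ⊕ (-6)) ⊗ (x ⊕ 2) ⊗ (x ⊕ 10)
Answer: roots = -6 (mult 1), 2 (mult 1), 10 (mult 1)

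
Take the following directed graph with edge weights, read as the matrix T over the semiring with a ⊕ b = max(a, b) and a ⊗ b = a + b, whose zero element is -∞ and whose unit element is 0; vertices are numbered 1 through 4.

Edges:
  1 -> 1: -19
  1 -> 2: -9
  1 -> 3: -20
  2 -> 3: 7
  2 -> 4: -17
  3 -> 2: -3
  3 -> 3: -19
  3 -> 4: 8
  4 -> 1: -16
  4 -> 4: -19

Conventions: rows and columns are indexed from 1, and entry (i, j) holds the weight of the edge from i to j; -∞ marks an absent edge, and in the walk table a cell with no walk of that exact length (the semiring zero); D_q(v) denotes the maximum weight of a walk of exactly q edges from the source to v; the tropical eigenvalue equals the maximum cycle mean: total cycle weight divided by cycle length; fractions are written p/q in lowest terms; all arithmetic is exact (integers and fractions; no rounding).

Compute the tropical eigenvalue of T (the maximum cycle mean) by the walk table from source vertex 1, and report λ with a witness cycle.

q=0: [0, -∞, -∞, -∞]
q=1: [-19, -9, -20, -∞]
q=2: [-38, -23, -2, -12]
q=3: [-28, -5, -16, 6]
q=4: [-10, -19, 2, -8]
Optimal cycle mean attained by: cycle 2->3->2, total 7 + (-3), length 2.
Answer: λ = 2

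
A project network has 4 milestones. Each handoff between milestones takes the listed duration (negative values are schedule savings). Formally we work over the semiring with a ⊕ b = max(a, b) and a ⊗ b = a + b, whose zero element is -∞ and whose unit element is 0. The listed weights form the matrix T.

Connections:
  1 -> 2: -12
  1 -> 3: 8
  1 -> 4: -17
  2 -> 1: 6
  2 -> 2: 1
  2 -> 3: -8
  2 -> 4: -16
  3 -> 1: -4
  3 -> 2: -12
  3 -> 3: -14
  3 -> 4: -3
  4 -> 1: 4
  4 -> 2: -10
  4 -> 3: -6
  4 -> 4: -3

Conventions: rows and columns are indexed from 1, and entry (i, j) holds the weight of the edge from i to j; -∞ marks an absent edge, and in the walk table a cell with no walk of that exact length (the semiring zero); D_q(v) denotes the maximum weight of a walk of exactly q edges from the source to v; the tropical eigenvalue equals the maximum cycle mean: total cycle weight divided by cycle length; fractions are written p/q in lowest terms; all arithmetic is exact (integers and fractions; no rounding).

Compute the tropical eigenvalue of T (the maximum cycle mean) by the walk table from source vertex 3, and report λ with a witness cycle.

q=0: [-∞, -∞, 0, -∞]
q=1: [-4, -12, -14, -3]
q=2: [1, -11, 4, -6]
q=3: [0, -8, 9, 1]
q=4: [5, -3, 8, 6]
Optimal cycle mean attained by: cycle 1->3->4->1, total 8 + (-3) + 4, length 3.
Answer: λ = 3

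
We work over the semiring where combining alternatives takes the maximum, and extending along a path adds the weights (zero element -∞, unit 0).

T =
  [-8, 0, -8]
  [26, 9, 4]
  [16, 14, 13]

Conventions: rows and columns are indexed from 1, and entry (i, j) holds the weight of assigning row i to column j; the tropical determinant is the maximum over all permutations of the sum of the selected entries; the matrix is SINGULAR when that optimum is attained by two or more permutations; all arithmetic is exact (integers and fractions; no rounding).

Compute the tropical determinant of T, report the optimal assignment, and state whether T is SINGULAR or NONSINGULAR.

σ = (1, 2, 3): (-8) + 9 + 13 = 14
σ = (1, 3, 2): (-8) + 4 + 14 = 10
σ = (2, 1, 3): 0 + 26 + 13 = 39
σ = (2, 3, 1): 0 + 4 + 16 = 20
σ = (3, 1, 2): (-8) + 26 + 14 = 32
σ = (3, 2, 1): (-8) + 9 + 16 = 17
Optimal value attained by: σ = (2, 1, 3).
Answer: det⊕(T) = 39; verdict: NONSINGULAR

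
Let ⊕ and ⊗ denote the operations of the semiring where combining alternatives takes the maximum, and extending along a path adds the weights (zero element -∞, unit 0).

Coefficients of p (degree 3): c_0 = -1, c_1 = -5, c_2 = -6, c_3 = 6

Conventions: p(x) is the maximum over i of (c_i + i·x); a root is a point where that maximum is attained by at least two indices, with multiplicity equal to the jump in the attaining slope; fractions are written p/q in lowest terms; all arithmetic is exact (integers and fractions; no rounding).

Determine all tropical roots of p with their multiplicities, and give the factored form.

hull edge (i=0, c=-1) to (i=3, c=6): slope 7/3, span 3
Factored form: p(x) = 6 ⊗ (x ⊕ (-7/3)) ⊗ (x ⊕ (-7/3)) ⊗ (x ⊕ (-7/3))
Answer: roots = -7/3 (mult 3)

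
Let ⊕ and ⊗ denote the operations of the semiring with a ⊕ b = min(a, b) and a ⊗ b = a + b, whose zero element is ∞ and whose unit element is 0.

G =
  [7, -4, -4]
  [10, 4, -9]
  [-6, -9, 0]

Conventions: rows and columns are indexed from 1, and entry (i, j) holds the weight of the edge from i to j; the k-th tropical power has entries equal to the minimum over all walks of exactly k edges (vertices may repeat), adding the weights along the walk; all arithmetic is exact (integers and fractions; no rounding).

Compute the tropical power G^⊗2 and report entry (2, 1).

G^⊗2:
  [-10, -13, -13]
  [-15, -18, -9]
  [-6, -10, -18]
Key observation: the optimum is the walk 2->3->1, with weight (-9) + (-6) = -15.
Optimal value attained by: walk 2->3->1.
Answer: (G^⊗2)[2][1] = -15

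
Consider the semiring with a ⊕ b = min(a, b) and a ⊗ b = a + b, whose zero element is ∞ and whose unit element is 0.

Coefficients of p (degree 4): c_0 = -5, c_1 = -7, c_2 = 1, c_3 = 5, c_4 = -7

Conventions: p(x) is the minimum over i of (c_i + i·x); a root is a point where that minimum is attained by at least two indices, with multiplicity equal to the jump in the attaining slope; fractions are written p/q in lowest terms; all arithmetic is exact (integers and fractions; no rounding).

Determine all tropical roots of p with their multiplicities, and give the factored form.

hull edge (i=0, c=-5) to (i=1, c=-7): slope -2, span 1
hull edge (i=1, c=-7) to (i=4, c=-7): slope 0, span 3
Factored form: p(x) = -7 ⊗ (x ⊕ 0) ⊗ (x ⊕ 0) ⊗ (x ⊕ 0) ⊗ (x ⊕ 2)
Answer: roots = 0 (mult 3), 2 (mult 1)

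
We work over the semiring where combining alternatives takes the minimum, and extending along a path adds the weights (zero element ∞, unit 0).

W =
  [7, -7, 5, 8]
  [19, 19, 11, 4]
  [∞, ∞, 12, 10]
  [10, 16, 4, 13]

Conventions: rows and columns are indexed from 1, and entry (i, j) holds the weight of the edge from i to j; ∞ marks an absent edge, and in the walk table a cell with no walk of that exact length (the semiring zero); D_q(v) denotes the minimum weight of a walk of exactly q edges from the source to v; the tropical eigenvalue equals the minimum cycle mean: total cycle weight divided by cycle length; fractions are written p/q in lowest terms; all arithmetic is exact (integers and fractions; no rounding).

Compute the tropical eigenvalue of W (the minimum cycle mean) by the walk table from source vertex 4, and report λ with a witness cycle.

q=0: [∞, ∞, ∞, 0]
q=1: [10, 16, 4, 13]
q=2: [17, 3, 15, 14]
q=3: [22, 10, 14, 7]
q=4: [17, 15, 11, 14]
Optimal cycle mean attained by: cycle 1->2->4->1, total (-7) + 4 + 10, length 3.
Answer: λ = 7/3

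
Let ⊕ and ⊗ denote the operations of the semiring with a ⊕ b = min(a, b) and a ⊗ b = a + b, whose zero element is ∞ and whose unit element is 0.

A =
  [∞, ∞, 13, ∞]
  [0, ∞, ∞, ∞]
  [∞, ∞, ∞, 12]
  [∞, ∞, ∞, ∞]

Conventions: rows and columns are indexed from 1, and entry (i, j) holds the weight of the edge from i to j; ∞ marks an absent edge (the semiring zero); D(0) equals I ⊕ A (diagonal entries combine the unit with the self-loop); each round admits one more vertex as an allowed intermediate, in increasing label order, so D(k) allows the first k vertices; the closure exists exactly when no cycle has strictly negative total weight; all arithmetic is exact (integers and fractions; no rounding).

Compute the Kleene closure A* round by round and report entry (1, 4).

D(0):
  [0, ∞, 13, ∞]
  [0, 0, ∞, ∞]
  [∞, ∞, 0, 12]
  [∞, ∞, ∞, 0]
D(1):
  [0, ∞, 13, ∞]
  [0, 0, 13, ∞]
  [∞, ∞, 0, 12]
  [∞, ∞, ∞, 0]
D(2):
  [0, ∞, 13, ∞]
  [0, 0, 13, ∞]
  [∞, ∞, 0, 12]
  [∞, ∞, ∞, 0]
D(3):
  [0, ∞, 13, 25]
  [0, 0, 13, 25]
  [∞, ∞, 0, 12]
  [∞, ∞, ∞, 0]
D(4):
  [0, ∞, 13, 25]
  [0, 0, 13, 25]
  [∞, ∞, 0, 12]
  [∞, ∞, ∞, 0]
Answer: A*[1][4] = 25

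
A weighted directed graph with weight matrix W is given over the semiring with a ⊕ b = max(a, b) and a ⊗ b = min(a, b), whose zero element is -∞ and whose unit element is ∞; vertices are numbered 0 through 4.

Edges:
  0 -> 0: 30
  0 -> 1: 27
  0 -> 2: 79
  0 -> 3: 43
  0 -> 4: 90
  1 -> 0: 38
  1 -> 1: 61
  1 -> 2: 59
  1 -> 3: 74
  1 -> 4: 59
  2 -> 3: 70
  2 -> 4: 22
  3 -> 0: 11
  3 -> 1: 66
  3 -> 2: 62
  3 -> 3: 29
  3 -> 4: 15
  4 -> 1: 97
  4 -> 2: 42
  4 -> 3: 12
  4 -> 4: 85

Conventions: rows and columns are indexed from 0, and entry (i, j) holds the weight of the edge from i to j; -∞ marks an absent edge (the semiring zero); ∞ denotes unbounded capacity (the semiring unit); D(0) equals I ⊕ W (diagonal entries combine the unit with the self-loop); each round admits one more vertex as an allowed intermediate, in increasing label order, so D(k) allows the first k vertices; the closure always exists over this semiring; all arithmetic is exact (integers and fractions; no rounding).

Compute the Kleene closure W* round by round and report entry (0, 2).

D(0):
  [∞, 27, 79, 43, 90]
  [38, ∞, 59, 74, 59]
  [-∞, -∞, ∞, 70, 22]
  [11, 66, 62, ∞, 15]
  [-∞, 97, 42, 12, ∞]
D(1):
  [∞, 27, 79, 43, 90]
  [38, ∞, 59, 74, 59]
  [-∞, -∞, ∞, 70, 22]
  [11, 66, 62, ∞, 15]
  [-∞, 97, 42, 12, ∞]
D(2):
  [∞, 27, 79, 43, 90]
  [38, ∞, 59, 74, 59]
  [-∞, -∞, ∞, 70, 22]
  [38, 66, 62, ∞, 59]
  [38, 97, 59, 74, ∞]
D(3):
  [∞, 27, 79, 70, 90]
  [38, ∞, 59, 74, 59]
  [-∞, -∞, ∞, 70, 22]
  [38, 66, 62, ∞, 59]
  [38, 97, 59, 74, ∞]
D(4):
  [∞, 66, 79, 70, 90]
  [38, ∞, 62, 74, 59]
  [38, 66, ∞, 70, 59]
  [38, 66, 62, ∞, 59]
  [38, 97, 62, 74, ∞]
D(5):
  [∞, 90, 79, 74, 90]
  [38, ∞, 62, 74, 59]
  [38, 66, ∞, 70, 59]
  [38, 66, 62, ∞, 59]
  [38, 97, 62, 74, ∞]
Answer: W*[0][2] = 79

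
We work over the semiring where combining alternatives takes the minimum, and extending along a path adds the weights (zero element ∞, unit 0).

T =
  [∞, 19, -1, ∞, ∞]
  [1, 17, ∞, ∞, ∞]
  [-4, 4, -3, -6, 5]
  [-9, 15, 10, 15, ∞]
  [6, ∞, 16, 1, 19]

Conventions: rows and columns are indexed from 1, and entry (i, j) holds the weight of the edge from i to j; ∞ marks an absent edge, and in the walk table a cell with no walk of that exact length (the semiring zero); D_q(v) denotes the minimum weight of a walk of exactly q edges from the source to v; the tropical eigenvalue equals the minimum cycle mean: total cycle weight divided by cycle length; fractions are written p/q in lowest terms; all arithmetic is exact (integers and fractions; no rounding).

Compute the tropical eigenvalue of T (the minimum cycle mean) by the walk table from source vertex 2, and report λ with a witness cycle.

q=0: [∞, 0, ∞, ∞, ∞]
q=1: [1, 17, ∞, ∞, ∞]
q=2: [18, 20, 0, ∞, ∞]
q=3: [-4, 4, -3, -6, 5]
q=4: [-15, 1, -6, -9, 2]
q=5: [-18, -2, -16, -12, -1]
Optimal cycle mean attained by: cycle 1->3->4->1, total (-1) + (-6) + (-9), length 3.
Answer: λ = -16/3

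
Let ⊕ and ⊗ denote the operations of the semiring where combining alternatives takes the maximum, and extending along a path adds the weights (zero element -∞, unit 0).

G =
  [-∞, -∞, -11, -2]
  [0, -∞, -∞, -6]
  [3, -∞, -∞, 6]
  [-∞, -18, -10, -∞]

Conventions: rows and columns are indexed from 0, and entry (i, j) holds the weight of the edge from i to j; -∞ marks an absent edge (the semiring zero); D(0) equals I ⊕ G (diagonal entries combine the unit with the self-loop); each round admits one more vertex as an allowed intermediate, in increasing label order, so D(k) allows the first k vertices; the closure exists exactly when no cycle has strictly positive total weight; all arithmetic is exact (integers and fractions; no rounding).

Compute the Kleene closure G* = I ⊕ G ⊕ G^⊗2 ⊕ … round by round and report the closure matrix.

D(0):
  [0, -∞, -11, -2]
  [0, 0, -∞, -6]
  [3, -∞, 0, 6]
  [-∞, -18, -10, 0]
D(1):
  [0, -∞, -11, -2]
  [0, 0, -11, -2]
  [3, -∞, 0, 6]
  [-∞, -18, -10, 0]
D(2):
  [0, -∞, -11, -2]
  [0, 0, -11, -2]
  [3, -∞, 0, 6]
  [-18, -18, -10, 0]
D(3):
  [0, -∞, -11, -2]
  [0, 0, -11, -2]
  [3, -∞, 0, 6]
  [-7, -18, -10, 0]
D(4):
  [0, -20, -11, -2]
  [0, 0, -11, -2]
  [3, -12, 0, 6]
  [-7, -18, -10, 0]
Answer: G* = [[0, -20, -11, -2], [0, 0, -11, -2], [3, -12, 0, 6], [-7, -18, -10, 0]]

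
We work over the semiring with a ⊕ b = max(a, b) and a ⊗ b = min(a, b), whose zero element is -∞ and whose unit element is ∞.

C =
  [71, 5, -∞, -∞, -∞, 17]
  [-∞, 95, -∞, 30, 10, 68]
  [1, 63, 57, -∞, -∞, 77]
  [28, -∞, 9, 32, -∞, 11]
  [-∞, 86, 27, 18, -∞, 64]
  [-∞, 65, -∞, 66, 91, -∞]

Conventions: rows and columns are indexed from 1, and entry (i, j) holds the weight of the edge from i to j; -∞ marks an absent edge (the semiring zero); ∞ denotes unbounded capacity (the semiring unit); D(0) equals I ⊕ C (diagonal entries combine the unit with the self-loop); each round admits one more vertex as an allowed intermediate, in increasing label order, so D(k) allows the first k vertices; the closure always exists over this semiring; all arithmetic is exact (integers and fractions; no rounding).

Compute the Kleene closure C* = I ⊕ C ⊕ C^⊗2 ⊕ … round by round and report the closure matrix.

D(0):
  [∞, 5, -∞, -∞, -∞, 17]
  [-∞, ∞, -∞, 30, 10, 68]
  [1, 63, ∞, -∞, -∞, 77]
  [28, -∞, 9, ∞, -∞, 11]
  [-∞, 86, 27, 18, ∞, 64]
  [-∞, 65, -∞, 66, 91, ∞]
D(1):
  [∞, 5, -∞, -∞, -∞, 17]
  [-∞, ∞, -∞, 30, 10, 68]
  [1, 63, ∞, -∞, -∞, 77]
  [28, 5, 9, ∞, -∞, 17]
  [-∞, 86, 27, 18, ∞, 64]
  [-∞, 65, -∞, 66, 91, ∞]
D(2):
  [∞, 5, -∞, 5, 5, 17]
  [-∞, ∞, -∞, 30, 10, 68]
  [1, 63, ∞, 30, 10, 77]
  [28, 5, 9, ∞, 5, 17]
  [-∞, 86, 27, 30, ∞, 68]
  [-∞, 65, -∞, 66, 91, ∞]
D(3):
  [∞, 5, -∞, 5, 5, 17]
  [-∞, ∞, -∞, 30, 10, 68]
  [1, 63, ∞, 30, 10, 77]
  [28, 9, 9, ∞, 9, 17]
  [1, 86, 27, 30, ∞, 68]
  [-∞, 65, -∞, 66, 91, ∞]
D(4):
  [∞, 5, 5, 5, 5, 17]
  [28, ∞, 9, 30, 10, 68]
  [28, 63, ∞, 30, 10, 77]
  [28, 9, 9, ∞, 9, 17]
  [28, 86, 27, 30, ∞, 68]
  [28, 65, 9, 66, 91, ∞]
D(5):
  [∞, 5, 5, 5, 5, 17]
  [28, ∞, 10, 30, 10, 68]
  [28, 63, ∞, 30, 10, 77]
  [28, 9, 9, ∞, 9, 17]
  [28, 86, 27, 30, ∞, 68]
  [28, 86, 27, 66, 91, ∞]
D(6):
  [∞, 17, 17, 17, 17, 17]
  [28, ∞, 27, 66, 68, 68]
  [28, 77, ∞, 66, 77, 77]
  [28, 17, 17, ∞, 17, 17]
  [28, 86, 27, 66, ∞, 68]
  [28, 86, 27, 66, 91, ∞]
Answer: C* = [[∞, 17, 17, 17, 17, 17], [28, ∞, 27, 66, 68, 68], [28, 77, ∞, 66, 77, 77], [28, 17, 17, ∞, 17, 17], [28, 86, 27, 66, ∞, 68], [28, 86, 27, 66, 91, ∞]]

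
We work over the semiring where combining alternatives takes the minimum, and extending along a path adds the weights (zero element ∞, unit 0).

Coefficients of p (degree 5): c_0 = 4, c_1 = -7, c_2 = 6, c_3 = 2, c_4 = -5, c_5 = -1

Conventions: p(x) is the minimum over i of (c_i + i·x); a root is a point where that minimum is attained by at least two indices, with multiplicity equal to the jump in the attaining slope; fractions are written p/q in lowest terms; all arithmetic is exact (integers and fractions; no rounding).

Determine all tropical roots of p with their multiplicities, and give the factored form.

hull edge (i=0, c=4) to (i=1, c=-7): slope -11, span 1
hull edge (i=1, c=-7) to (i=4, c=-5): slope 2/3, span 3
hull edge (i=4, c=-5) to (i=5, c=-1): slope 4, span 1
Factored form: p(x) = -1 ⊗ (x ⊕ (-4)) ⊗ (x ⊕ (-2/3)) ⊗ (x ⊕ (-2/3)) ⊗ (x ⊕ (-2/3)) ⊗ (x ⊕ 11)
Answer: roots = -4 (mult 1), -2/3 (mult 3), 11 (mult 1)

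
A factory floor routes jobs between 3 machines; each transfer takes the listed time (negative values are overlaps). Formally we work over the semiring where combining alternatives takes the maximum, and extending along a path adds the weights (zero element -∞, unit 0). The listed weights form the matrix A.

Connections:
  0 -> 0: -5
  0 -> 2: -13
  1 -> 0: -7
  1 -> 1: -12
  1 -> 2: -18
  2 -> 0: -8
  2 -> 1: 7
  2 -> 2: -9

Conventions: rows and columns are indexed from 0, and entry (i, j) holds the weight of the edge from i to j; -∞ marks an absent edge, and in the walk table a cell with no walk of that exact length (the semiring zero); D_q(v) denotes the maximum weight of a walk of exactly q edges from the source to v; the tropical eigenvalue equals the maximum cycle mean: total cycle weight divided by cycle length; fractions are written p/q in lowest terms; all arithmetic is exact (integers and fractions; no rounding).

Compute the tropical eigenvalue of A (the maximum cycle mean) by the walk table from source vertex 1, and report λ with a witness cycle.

q=0: [-∞, 0, -∞]
q=1: [-7, -12, -18]
q=2: [-12, -11, -20]
q=3: [-17, -13, -25]
Optimal cycle mean attained by: cycle 0->2->1->0, total (-13) + 7 + (-7), length 3.
Answer: λ = -13/3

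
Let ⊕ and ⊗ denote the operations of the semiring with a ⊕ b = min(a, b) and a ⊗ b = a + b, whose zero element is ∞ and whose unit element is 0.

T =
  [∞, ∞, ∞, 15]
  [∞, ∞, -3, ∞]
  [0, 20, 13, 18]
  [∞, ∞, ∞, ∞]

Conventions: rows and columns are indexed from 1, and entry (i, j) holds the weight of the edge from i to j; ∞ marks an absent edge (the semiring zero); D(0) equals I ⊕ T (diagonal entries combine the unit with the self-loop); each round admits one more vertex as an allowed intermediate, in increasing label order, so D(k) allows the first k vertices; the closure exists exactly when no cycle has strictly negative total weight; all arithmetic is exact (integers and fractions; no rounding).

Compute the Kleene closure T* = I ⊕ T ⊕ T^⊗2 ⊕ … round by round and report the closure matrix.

D(0):
  [0, ∞, ∞, 15]
  [∞, 0, -3, ∞]
  [0, 20, 0, 18]
  [∞, ∞, ∞, 0]
D(1):
  [0, ∞, ∞, 15]
  [∞, 0, -3, ∞]
  [0, 20, 0, 15]
  [∞, ∞, ∞, 0]
D(2):
  [0, ∞, ∞, 15]
  [∞, 0, -3, ∞]
  [0, 20, 0, 15]
  [∞, ∞, ∞, 0]
D(3):
  [0, ∞, ∞, 15]
  [-3, 0, -3, 12]
  [0, 20, 0, 15]
  [∞, ∞, ∞, 0]
D(4):
  [0, ∞, ∞, 15]
  [-3, 0, -3, 12]
  [0, 20, 0, 15]
  [∞, ∞, ∞, 0]
Answer: T* = [[0, ∞, ∞, 15], [-3, 0, -3, 12], [0, 20, 0, 15], [∞, ∞, ∞, 0]]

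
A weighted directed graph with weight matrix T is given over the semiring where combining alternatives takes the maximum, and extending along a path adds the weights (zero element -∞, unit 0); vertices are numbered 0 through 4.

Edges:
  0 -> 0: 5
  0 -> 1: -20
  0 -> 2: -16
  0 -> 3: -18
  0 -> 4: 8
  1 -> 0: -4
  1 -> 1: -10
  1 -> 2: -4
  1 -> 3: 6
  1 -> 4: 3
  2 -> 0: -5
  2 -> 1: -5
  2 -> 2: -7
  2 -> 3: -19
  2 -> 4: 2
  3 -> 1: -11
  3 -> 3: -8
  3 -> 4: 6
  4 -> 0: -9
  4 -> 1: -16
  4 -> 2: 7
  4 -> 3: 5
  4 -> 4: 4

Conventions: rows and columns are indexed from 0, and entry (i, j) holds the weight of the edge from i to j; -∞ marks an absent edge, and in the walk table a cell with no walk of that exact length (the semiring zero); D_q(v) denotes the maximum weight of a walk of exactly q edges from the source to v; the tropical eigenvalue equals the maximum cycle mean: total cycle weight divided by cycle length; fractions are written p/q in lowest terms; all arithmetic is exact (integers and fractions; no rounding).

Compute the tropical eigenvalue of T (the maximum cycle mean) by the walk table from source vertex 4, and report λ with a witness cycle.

q=0: [-∞, -∞, -∞, -∞, 0]
q=1: [-9, -16, 7, 5, 4]
q=2: [2, 2, 11, 9, 11]
q=3: [7, 6, 18, 16, 15]
q=4: [13, 13, 22, 20, 22]
q=5: [18, 17, 29, 27, 26]
Optimal cycle mean attained by: cycle 3->4->3, total 6 + 5, length 2.
Answer: λ = 11/2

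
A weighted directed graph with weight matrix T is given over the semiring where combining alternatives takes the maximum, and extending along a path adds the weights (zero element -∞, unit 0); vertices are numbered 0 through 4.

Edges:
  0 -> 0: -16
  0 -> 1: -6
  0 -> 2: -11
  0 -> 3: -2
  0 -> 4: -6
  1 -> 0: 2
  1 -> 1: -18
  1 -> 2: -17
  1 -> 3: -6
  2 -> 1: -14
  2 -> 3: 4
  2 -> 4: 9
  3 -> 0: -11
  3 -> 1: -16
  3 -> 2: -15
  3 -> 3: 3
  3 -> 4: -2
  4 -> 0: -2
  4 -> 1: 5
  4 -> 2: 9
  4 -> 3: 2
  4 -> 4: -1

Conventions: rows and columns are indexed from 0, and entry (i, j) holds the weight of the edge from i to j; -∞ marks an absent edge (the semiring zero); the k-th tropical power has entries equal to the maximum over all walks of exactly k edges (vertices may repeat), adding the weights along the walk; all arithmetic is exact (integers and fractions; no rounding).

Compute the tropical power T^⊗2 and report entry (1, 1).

T^⊗2:
  [-4, -1, 3, 1, -2]
  [-14, -4, -9, 0, -4]
  [7, 14, 18, 11, 8]
  [-4, 3, 7, 6, 1]
  [7, 4, 8, 13, 18]
Key observation: the optimum is the walk 1->0->1, with weight 2 + (-6) = -4.
Optimal value attained by: walk 1->0->1.
Answer: (T^⊗2)[1][1] = -4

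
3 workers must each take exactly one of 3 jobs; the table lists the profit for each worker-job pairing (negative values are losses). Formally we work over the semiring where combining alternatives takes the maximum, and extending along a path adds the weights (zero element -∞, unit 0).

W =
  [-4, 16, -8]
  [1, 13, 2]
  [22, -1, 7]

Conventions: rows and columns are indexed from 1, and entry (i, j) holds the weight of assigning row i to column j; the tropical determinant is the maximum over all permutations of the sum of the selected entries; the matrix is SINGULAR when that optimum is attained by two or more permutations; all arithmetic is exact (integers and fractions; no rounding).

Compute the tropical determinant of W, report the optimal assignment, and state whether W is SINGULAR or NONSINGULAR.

σ = (1, 2, 3): (-4) + 13 + 7 = 16
σ = (1, 3, 2): (-4) + 2 + (-1) = -3
σ = (2, 1, 3): 16 + 1 + 7 = 24
σ = (2, 3, 1): 16 + 2 + 22 = 40
σ = (3, 1, 2): (-8) + 1 + (-1) = -8
σ = (3, 2, 1): (-8) + 13 + 22 = 27
Optimal value attained by: σ = (2, 3, 1).
Answer: det⊕(W) = 40; verdict: NONSINGULAR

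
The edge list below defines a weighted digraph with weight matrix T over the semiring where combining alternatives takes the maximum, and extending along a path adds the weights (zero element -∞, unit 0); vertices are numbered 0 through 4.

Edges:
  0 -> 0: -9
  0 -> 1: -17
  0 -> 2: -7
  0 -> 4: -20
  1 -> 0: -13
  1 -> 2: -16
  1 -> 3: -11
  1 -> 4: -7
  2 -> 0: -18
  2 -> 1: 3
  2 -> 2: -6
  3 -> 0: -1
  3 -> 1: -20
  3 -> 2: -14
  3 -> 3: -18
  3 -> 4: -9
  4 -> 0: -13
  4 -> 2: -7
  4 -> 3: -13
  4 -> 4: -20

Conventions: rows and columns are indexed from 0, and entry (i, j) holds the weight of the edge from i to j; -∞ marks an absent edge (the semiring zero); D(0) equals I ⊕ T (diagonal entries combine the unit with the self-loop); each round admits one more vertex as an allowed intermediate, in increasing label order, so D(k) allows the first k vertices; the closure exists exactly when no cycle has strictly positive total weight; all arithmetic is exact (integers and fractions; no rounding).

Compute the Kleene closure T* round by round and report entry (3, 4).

D(0):
  [0, -17, -7, -∞, -20]
  [-13, 0, -16, -11, -7]
  [-18, 3, 0, -∞, -∞]
  [-1, -20, -14, 0, -9]
  [-13, -∞, -7, -13, 0]
D(1):
  [0, -17, -7, -∞, -20]
  [-13, 0, -16, -11, -7]
  [-18, 3, 0, -∞, -38]
  [-1, -18, -8, 0, -9]
  [-13, -30, -7, -13, 0]
D(2):
  [0, -17, -7, -28, -20]
  [-13, 0, -16, -11, -7]
  [-10, 3, 0, -8, -4]
  [-1, -18, -8, 0, -9]
  [-13, -30, -7, -13, 0]
D(3):
  [0, -4, -7, -15, -11]
  [-13, 0, -16, -11, -7]
  [-10, 3, 0, -8, -4]
  [-1, -5, -8, 0, -9]
  [-13, -4, -7, -13, 0]
D(4):
  [0, -4, -7, -15, -11]
  [-12, 0, -16, -11, -7]
  [-9, 3, 0, -8, -4]
  [-1, -5, -8, 0, -9]
  [-13, -4, -7, -13, 0]
D(5):
  [0, -4, -7, -15, -11]
  [-12, 0, -14, -11, -7]
  [-9, 3, 0, -8, -4]
  [-1, -5, -8, 0, -9]
  [-13, -4, -7, -13, 0]
Answer: T*[3][4] = -9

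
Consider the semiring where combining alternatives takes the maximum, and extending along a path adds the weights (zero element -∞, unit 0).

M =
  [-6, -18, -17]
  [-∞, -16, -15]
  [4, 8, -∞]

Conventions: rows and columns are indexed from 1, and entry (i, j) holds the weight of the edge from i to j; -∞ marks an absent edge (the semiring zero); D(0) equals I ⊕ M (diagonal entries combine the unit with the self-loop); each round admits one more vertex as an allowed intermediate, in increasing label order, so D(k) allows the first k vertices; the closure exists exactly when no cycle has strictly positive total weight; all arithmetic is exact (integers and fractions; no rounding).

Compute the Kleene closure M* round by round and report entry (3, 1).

D(0):
  [0, -18, -17]
  [-∞, 0, -15]
  [4, 8, 0]
D(1):
  [0, -18, -17]
  [-∞, 0, -15]
  [4, 8, 0]
D(2):
  [0, -18, -17]
  [-∞, 0, -15]
  [4, 8, 0]
D(3):
  [0, -9, -17]
  [-11, 0, -15]
  [4, 8, 0]
Answer: M*[3][1] = 4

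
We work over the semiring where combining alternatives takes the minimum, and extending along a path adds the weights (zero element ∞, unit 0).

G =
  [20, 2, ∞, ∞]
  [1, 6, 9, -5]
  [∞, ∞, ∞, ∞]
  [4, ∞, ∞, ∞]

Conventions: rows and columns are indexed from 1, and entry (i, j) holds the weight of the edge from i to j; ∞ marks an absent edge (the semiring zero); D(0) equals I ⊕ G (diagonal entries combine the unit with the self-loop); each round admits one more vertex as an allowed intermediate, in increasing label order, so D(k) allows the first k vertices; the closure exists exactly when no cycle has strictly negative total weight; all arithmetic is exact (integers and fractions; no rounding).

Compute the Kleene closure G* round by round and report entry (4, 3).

D(0):
  [0, 2, ∞, ∞]
  [1, 0, 9, -5]
  [∞, ∞, 0, ∞]
  [4, ∞, ∞, 0]
D(1):
  [0, 2, ∞, ∞]
  [1, 0, 9, -5]
  [∞, ∞, 0, ∞]
  [4, 6, ∞, 0]
D(2):
  [0, 2, 11, -3]
  [1, 0, 9, -5]
  [∞, ∞, 0, ∞]
  [4, 6, 15, 0]
D(3):
  [0, 2, 11, -3]
  [1, 0, 9, -5]
  [∞, ∞, 0, ∞]
  [4, 6, 15, 0]
D(4):
  [0, 2, 11, -3]
  [-1, 0, 9, -5]
  [∞, ∞, 0, ∞]
  [4, 6, 15, 0]
Answer: G*[4][3] = 15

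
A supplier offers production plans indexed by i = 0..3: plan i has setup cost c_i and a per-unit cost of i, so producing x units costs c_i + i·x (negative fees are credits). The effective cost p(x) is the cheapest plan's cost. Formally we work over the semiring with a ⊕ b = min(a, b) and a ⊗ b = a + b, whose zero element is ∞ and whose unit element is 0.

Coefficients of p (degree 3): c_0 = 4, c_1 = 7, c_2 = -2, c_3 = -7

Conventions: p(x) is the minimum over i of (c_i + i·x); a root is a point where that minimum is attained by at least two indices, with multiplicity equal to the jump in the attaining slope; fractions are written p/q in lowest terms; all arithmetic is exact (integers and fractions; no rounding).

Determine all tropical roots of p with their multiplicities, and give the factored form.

hull edge (i=0, c=4) to (i=3, c=-7): slope -11/3, span 3
Factored form: p(x) = -7 ⊗ (x ⊕ 11/3) ⊗ (x ⊕ 11/3) ⊗ (x ⊕ 11/3)
Answer: roots = 11/3 (mult 3)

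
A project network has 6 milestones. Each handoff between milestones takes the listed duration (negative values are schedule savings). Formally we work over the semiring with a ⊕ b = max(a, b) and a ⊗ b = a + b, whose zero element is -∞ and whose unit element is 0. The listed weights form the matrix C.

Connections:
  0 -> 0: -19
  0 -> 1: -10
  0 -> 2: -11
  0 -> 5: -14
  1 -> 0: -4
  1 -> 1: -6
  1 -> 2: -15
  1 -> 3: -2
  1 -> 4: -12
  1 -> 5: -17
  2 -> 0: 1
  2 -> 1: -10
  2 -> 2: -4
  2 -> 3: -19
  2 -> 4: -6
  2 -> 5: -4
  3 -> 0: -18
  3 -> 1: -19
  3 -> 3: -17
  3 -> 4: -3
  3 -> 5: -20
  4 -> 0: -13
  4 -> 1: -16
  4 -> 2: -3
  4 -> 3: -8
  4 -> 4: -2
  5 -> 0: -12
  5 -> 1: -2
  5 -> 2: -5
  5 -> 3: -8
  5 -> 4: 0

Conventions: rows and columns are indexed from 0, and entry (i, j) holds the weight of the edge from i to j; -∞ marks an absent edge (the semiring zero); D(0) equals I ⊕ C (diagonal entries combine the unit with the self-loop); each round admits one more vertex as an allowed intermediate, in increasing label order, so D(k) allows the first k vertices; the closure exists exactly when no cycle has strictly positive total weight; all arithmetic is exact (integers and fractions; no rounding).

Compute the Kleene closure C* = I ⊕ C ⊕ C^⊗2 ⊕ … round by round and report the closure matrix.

D(0):
  [0, -10, -11, -∞, -∞, -14]
  [-4, 0, -15, -2, -12, -17]
  [1, -10, 0, -19, -6, -4]
  [-18, -19, -∞, 0, -3, -20]
  [-13, -16, -3, -8, 0, -∞]
  [-12, -2, -5, -8, 0, 0]
D(1):
  [0, -10, -11, -∞, -∞, -14]
  [-4, 0, -15, -2, -12, -17]
  [1, -9, 0, -19, -6, -4]
  [-18, -19, -29, 0, -3, -20]
  [-13, -16, -3, -8, 0, -27]
  [-12, -2, -5, -8, 0, 0]
D(2):
  [0, -10, -11, -12, -22, -14]
  [-4, 0, -15, -2, -12, -17]
  [1, -9, 0, -11, -6, -4]
  [-18, -19, -29, 0, -3, -20]
  [-13, -16, -3, -8, 0, -27]
  [-6, -2, -5, -4, 0, 0]
D(3):
  [0, -10, -11, -12, -17, -14]
  [-4, 0, -15, -2, -12, -17]
  [1, -9, 0, -11, -6, -4]
  [-18, -19, -29, 0, -3, -20]
  [-2, -12, -3, -8, 0, -7]
  [-4, -2, -5, -4, 0, 0]
D(4):
  [0, -10, -11, -12, -15, -14]
  [-4, 0, -15, -2, -5, -17]
  [1, -9, 0, -11, -6, -4]
  [-18, -19, -29, 0, -3, -20]
  [-2, -12, -3, -8, 0, -7]
  [-4, -2, -5, -4, 0, 0]
D(5):
  [0, -10, -11, -12, -15, -14]
  [-4, 0, -8, -2, -5, -12]
  [1, -9, 0, -11, -6, -4]
  [-5, -15, -6, 0, -3, -10]
  [-2, -12, -3, -8, 0, -7]
  [-2, -2, -3, -4, 0, 0]
D(6):
  [0, -10, -11, -12, -14, -14]
  [-4, 0, -8, -2, -5, -12]
  [1, -6, 0, -8, -4, -4]
  [-5, -12, -6, 0, -3, -10]
  [-2, -9, -3, -8, 0, -7]
  [-2, -2, -3, -4, 0, 0]
Answer: C* = [[0, -10, -11, -12, -14, -14], [-4, 0, -8, -2, -5, -12], [1, -6, 0, -8, -4, -4], [-5, -12, -6, 0, -3, -10], [-2, -9, -3, -8, 0, -7], [-2, -2, -3, -4, 0, 0]]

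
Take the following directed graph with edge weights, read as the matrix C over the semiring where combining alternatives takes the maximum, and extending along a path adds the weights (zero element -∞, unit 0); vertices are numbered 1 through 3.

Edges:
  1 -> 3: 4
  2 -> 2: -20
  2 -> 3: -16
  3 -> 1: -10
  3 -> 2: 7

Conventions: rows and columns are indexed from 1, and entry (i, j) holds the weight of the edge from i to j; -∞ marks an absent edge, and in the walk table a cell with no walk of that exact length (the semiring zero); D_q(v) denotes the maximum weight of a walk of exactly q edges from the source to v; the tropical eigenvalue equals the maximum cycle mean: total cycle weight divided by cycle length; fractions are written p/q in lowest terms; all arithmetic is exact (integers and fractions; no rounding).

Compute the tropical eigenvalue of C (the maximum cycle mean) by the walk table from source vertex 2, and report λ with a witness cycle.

q=0: [-∞, 0, -∞]
q=1: [-∞, -20, -16]
q=2: [-26, -9, -36]
q=3: [-46, -29, -22]
Optimal cycle mean attained by: cycle 1->3->1, total 4 + (-10), length 2.
Answer: λ = -3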